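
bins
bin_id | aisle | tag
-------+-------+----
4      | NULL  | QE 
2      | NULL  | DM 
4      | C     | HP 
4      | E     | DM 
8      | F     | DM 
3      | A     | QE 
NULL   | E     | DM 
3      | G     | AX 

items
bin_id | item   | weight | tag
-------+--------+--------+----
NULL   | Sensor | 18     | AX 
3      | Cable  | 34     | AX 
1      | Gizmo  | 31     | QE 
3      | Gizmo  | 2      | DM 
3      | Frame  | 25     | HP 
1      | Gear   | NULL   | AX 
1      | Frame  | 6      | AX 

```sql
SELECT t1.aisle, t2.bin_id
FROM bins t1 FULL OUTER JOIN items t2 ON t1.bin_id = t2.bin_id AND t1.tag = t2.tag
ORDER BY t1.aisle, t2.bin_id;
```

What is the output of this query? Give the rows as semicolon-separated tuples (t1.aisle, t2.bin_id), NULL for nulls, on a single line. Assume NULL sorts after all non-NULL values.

FULL OUTER JOIN keeps every row from both sides; unmatched rows get NULL for the other side's columns.
Matching on t1.bin_id = t2.bin_id AND t1.tag = t2.tag. A NULL in a compared column never satisfies the condition.
- t1 row (bin_id=4, tag=QE): no match → kept, t2 columns NULL.
- t1 row (bin_id=2, tag=DM): no match → kept, t2 columns NULL.
- t1 row (bin_id=4, tag=HP): no match → kept, t2 columns NULL.
- t1 row (bin_id=4, tag=DM): no match → kept, t2 columns NULL.
- t1 row (bin_id=8, tag=DM): no match → kept, t2 columns NULL.
- t1 row (bin_id=3, tag=QE): no match → kept, t2 columns NULL.
- t1 row (bin_id=NULL, tag=DM): no match → kept, t2 columns NULL.
- t1 row (bin_id=3, tag=AX): matches 1 t2 row(s) → 1 output row(s).
- 6 t2 row(s) had no t1 match → kept, t1 columns NULL.

(A, NULL); (C, NULL); (E, NULL); (E, NULL); (F, NULL); (G, 3); (NULL, 1); (NULL, 1); (NULL, 1); (NULL, 3); (NULL, 3); (NULL, NULL); (NULL, NULL); (NULL, NULL)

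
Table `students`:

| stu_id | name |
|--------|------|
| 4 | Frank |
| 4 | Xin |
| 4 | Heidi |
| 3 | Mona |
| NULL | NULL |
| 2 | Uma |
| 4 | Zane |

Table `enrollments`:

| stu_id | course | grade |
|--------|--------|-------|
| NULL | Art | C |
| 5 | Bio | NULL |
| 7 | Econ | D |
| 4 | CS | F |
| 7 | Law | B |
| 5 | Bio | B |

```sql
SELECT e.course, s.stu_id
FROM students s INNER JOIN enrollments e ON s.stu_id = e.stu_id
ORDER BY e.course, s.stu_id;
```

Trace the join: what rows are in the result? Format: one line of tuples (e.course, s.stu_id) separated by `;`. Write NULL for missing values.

(CS, 4); (CS, 4); (CS, 4); (CS, 4)

INNER JOIN keeps only pairs where the ON condition holds.
Matching on s.stu_id = e.stu_id. A NULL in a compared column never satisfies the condition.
Matched pairs: 4.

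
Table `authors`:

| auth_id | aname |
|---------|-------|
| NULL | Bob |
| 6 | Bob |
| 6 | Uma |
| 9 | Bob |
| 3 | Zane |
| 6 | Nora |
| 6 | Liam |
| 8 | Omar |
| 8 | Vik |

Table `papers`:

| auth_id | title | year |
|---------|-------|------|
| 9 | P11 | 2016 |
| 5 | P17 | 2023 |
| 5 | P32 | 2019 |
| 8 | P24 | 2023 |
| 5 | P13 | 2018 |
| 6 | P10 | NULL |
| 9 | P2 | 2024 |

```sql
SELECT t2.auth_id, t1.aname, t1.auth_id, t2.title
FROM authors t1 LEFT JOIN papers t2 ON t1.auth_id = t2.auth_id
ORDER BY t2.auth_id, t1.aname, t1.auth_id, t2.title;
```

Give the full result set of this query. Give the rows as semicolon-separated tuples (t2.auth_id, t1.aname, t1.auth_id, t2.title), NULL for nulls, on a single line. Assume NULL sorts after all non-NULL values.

(6, Bob, 6, P10); (6, Liam, 6, P10); (6, Nora, 6, P10); (6, Uma, 6, P10); (8, Omar, 8, P24); (8, Vik, 8, P24); (9, Bob, 9, P11); (9, Bob, 9, P2); (NULL, Bob, NULL, NULL); (NULL, Zane, 3, NULL)

LEFT JOIN keeps every row from `authors`; unmatched rows get NULL for `papers`'s columns.
Matching on t1.auth_id = t2.auth_id. A NULL in a compared column never satisfies the condition.
- t1[0] auth_id=NULL → no match; kept with NULLs on the t2 side.
- t1[1] auth_id=6 → 1 match(es) in t2 → 1 row(s).
- t1[2] auth_id=6 → 1 match(es) in t2 → 1 row(s).
- t1[3] auth_id=9 → 2 match(es) in t2 → 2 row(s).
- t1[4] auth_id=3 → no match; kept with NULLs on the t2 side.
- t1[5] auth_id=6 → 1 match(es) in t2 → 1 row(s).
- t1[6] auth_id=6 → 1 match(es) in t2 → 1 row(s).
- t1[7] auth_id=8 → 1 match(es) in t2 → 1 row(s).
- t1[8] auth_id=8 → 1 match(es) in t2 → 1 row(s).
After projecting and ordering:
t2.auth_id | t1.aname | t1.auth_id | t2.title
6 | Bob | 6 | P10
6 | Liam | 6 | P10
6 | Nora | 6 | P10
6 | Uma | 6 | P10
8 | Omar | 8 | P24
8 | Vik | 8 | P24
9 | Bob | 9 | P11
9 | Bob | 9 | P2
NULL | Bob | NULL | NULL
NULL | Zane | 3 | NULL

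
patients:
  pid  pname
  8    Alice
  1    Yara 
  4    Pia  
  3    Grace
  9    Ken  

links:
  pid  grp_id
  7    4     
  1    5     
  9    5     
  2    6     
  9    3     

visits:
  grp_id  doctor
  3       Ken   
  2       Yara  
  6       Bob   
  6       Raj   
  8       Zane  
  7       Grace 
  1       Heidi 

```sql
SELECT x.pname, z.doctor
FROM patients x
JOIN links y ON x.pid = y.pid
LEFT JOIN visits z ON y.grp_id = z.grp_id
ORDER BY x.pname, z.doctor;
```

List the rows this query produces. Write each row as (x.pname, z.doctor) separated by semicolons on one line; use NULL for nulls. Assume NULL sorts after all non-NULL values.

Step 1 — x INNER JOIN y on pid → 3 row(s).
Then LEFT JOIN `visits z` on grp_id: each of those 3 rows is kept; rows whose y.grp_id has no match in z get NULL for z's columns.

(Ken, Ken); (Ken, NULL); (Yara, NULL)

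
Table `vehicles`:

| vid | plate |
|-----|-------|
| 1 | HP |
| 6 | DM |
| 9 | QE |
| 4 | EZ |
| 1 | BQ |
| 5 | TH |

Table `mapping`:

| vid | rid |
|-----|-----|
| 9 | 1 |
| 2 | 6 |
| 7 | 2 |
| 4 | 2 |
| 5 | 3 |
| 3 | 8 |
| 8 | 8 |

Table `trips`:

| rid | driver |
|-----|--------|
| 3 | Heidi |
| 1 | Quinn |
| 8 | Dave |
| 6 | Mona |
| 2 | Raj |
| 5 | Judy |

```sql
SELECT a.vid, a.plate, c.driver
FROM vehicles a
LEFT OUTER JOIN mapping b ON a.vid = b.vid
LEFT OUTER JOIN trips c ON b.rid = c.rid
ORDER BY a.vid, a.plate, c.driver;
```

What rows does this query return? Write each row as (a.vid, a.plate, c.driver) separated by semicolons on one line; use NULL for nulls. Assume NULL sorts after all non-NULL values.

(1, BQ, NULL); (1, HP, NULL); (4, EZ, Raj); (5, TH, Heidi); (6, DM, NULL); (9, QE, Quinn)

Step 1 — a LEFT JOIN b on vid → 6 row(s).
Then LEFT JOIN `trips c` on rid: each of those 6 rows is kept; rows whose b.rid has no match in c get NULL for c's columns.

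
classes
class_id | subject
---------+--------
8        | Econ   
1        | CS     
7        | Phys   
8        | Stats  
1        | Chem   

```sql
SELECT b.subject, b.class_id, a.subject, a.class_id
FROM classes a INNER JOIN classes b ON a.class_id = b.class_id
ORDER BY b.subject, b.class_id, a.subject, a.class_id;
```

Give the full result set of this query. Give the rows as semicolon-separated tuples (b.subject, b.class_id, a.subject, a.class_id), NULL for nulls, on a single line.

(CS, 1, CS, 1); (CS, 1, Chem, 1); (Chem, 1, CS, 1); (Chem, 1, Chem, 1); (Econ, 8, Econ, 8); (Econ, 8, Stats, 8); (Phys, 7, Phys, 7); (Stats, 8, Econ, 8); (Stats, 8, Stats, 8)

INNER JOIN keeps only pairs where the ON condition holds.
Matching on a.class_id = b.class_id.
Matched pairs: 9.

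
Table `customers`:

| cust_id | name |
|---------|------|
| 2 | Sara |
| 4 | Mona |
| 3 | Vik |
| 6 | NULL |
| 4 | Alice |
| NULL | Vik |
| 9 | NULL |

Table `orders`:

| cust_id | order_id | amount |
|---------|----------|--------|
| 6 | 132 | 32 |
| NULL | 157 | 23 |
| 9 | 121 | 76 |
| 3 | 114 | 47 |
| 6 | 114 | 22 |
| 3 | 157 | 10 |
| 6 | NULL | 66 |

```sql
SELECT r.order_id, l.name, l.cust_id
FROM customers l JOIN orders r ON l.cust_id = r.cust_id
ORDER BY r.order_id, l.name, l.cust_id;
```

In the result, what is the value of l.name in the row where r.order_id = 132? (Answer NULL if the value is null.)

NULL

INNER JOIN keeps only pairs where the ON condition holds.
Matching on l.cust_id = r.cust_id. A NULL in a compared column never satisfies the condition.
- l row (cust_id=2): no match → dropped.
- l row (cust_id=4): no match → dropped.
- l row (cust_id=3): matches 2 r row(s) → 2 output row(s).
- l row (cust_id=6): matches 3 r row(s) → 3 output row(s).
- l row (cust_id=4): no match → dropped.
- l row (cust_id=NULL): no match → dropped.
- l row (cust_id=9): matches 1 r row(s) → 1 output row(s).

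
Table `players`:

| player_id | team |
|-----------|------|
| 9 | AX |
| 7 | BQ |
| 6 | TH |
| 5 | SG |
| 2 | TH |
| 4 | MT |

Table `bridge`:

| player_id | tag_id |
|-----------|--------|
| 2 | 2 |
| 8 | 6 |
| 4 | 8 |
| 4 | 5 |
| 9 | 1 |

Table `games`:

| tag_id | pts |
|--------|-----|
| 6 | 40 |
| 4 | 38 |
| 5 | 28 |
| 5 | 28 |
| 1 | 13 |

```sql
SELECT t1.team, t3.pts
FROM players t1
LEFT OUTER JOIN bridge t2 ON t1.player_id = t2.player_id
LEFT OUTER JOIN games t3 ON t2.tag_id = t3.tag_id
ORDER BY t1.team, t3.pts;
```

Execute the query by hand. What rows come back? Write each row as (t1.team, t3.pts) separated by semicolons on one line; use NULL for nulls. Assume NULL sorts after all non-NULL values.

(AX, 13); (BQ, NULL); (MT, 28); (MT, 28); (MT, NULL); (SG, NULL); (TH, NULL); (TH, NULL)

Joins associate left-to-right: players LEFT JOIN bridge on player_id gives 7 intermediate row(s).
Then LEFT JOIN `games t3` on tag_id: each of those 7 rows is kept; rows whose t2.tag_id has no match in t3 get NULL for t3's columns.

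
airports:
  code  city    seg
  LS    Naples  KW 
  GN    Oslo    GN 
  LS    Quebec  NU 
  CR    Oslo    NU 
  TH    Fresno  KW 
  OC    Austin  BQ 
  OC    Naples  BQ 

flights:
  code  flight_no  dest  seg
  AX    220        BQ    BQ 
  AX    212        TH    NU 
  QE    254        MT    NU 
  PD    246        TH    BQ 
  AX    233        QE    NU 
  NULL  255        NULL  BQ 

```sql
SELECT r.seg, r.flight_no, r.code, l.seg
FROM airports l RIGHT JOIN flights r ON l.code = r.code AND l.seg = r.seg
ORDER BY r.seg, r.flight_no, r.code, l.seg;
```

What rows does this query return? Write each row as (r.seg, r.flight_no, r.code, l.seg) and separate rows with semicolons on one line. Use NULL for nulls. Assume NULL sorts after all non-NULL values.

(BQ, 220, AX, NULL); (BQ, 246, PD, NULL); (BQ, 255, NULL, NULL); (NU, 212, AX, NULL); (NU, 233, AX, NULL); (NU, 254, QE, NULL)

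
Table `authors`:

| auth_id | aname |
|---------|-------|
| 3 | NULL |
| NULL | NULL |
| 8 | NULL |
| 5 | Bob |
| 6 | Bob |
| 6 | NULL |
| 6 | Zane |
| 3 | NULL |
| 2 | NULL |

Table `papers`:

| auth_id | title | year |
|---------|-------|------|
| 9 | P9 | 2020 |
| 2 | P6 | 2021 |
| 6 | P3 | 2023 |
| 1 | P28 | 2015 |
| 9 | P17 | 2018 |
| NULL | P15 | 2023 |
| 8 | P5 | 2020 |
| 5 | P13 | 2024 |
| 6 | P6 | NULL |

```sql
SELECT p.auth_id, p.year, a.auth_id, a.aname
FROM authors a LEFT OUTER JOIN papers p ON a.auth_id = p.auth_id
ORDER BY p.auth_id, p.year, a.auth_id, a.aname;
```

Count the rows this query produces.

LEFT JOIN keeps every row from `authors`; unmatched rows get NULL for `papers`'s columns.
Matching on a.auth_id = p.auth_id. A NULL in a compared column never satisfies the condition.
- auth_id=3: no p row matches, row kept with p columns NULL.
- auth_id=NULL: no p row matches, row kept with p columns NULL.
- auth_id=8: 1 matching p row(s), so 1 row(s) emitted.
- auth_id=5: 1 matching p row(s), so 1 row(s) emitted.
- auth_id=6: 2 matching p row(s), so 2 row(s) emitted.
- auth_id=6: 2 matching p row(s), so 2 row(s) emitted.
- auth_id=6: 2 matching p row(s), so 2 row(s) emitted.
- auth_id=3: no p row matches, row kept with p columns NULL.
- auth_id=2: 1 matching p row(s), so 1 row(s) emitted.
Total: 9 matched + 3 padded = 12 rows.

12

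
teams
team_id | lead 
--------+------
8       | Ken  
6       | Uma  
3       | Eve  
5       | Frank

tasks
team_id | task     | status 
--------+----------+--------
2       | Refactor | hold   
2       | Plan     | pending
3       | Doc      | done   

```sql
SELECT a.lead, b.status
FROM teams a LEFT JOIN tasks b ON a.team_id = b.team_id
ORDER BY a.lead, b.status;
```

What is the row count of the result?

4

LEFT JOIN keeps every row from `teams`; unmatched rows get NULL for `tasks`'s columns.
Matching on a.team_id = b.team_id.
- a row (team_id=8): no match → kept, b columns NULL.
- a row (team_id=6): no match → kept, b columns NULL.
- a row (team_id=3): matches 1 b row(s) → 1 output row(s).
- a row (team_id=5): no match → kept, b columns NULL.
Total: 1 matched + 3 padded = 4 rows.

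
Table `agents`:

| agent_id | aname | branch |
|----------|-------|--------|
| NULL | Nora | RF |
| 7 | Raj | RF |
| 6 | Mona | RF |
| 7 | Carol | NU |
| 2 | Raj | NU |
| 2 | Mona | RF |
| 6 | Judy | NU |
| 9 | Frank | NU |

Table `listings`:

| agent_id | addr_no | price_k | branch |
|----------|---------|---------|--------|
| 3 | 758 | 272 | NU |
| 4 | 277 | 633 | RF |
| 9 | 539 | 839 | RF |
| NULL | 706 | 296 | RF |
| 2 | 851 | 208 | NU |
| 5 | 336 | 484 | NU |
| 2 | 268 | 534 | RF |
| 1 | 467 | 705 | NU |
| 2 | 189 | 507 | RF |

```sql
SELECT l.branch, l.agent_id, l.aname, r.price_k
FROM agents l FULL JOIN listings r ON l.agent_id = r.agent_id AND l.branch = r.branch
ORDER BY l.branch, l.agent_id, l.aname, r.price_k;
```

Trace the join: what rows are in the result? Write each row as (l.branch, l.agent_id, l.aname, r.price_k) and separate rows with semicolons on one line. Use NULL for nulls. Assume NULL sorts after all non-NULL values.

(NU, 2, Raj, 208); (NU, 6, Judy, NULL); (NU, 7, Carol, NULL); (NU, 9, Frank, NULL); (RF, 2, Mona, 507); (RF, 2, Mona, 534); (RF, 6, Mona, NULL); (RF, 7, Raj, NULL); (RF, NULL, Nora, NULL); (NULL, NULL, NULL, 272); (NULL, NULL, NULL, 296); (NULL, NULL, NULL, 484); (NULL, NULL, NULL, 633); (NULL, NULL, NULL, 705); (NULL, NULL, NULL, 839)

FULL OUTER JOIN keeps every row from both sides; unmatched rows get NULL for the other side's columns.
Matching on l.agent_id = r.agent_id AND l.branch = r.branch. A NULL in a compared column never satisfies the condition.
- l[0] agent_id=NULL, branch=RF → no match; kept with NULLs on the r side.
- l[1] agent_id=7, branch=RF → no match; kept with NULLs on the r side.
- l[2] agent_id=6, branch=RF → no match; kept with NULLs on the r side.
- l[3] agent_id=7, branch=NU → no match; kept with NULLs on the r side.
- l[4] agent_id=2, branch=NU → 1 match(es) in r → 1 row(s).
- l[5] agent_id=2, branch=RF → 2 match(es) in r → 2 row(s).
- l[6] agent_id=6, branch=NU → no match; kept with NULLs on the r side.
- l[7] agent_id=9, branch=NU → no match; kept with NULLs on the r side.
- plus 6 unmatched r row(s), each kept with NULL l columns.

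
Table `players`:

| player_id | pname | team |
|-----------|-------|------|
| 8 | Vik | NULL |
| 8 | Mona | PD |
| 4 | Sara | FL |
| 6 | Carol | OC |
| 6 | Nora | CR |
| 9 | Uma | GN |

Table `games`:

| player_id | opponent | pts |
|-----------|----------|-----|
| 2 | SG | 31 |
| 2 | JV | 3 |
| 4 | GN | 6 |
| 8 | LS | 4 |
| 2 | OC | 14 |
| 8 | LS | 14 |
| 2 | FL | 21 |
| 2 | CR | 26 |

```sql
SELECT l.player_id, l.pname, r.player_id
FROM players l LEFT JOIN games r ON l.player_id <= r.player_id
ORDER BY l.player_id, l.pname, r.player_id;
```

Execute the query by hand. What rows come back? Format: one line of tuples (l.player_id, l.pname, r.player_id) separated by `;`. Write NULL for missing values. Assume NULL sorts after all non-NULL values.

(4, Sara, 4); (4, Sara, 8); (4, Sara, 8); (6, Carol, 8); (6, Carol, 8); (6, Nora, 8); (6, Nora, 8); (8, Mona, 8); (8, Mona, 8); (8, Vik, 8); (8, Vik, 8); (9, Uma, NULL)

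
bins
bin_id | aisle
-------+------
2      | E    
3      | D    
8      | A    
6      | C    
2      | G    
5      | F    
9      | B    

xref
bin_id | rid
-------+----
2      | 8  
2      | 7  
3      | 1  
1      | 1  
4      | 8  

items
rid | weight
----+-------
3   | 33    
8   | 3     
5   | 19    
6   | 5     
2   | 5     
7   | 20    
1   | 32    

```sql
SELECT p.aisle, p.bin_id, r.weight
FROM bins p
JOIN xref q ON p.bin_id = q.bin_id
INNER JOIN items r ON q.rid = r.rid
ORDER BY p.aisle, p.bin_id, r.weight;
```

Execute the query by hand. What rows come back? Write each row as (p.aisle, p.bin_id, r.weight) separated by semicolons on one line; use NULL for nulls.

Step 1 — p INNER JOIN q on bin_id → 5 row(s).
Then INNER JOIN `items r` on rid: keep only rows whose q.rid appears in r.

(D, 3, 32); (E, 2, 3); (E, 2, 20); (G, 2, 3); (G, 2, 20)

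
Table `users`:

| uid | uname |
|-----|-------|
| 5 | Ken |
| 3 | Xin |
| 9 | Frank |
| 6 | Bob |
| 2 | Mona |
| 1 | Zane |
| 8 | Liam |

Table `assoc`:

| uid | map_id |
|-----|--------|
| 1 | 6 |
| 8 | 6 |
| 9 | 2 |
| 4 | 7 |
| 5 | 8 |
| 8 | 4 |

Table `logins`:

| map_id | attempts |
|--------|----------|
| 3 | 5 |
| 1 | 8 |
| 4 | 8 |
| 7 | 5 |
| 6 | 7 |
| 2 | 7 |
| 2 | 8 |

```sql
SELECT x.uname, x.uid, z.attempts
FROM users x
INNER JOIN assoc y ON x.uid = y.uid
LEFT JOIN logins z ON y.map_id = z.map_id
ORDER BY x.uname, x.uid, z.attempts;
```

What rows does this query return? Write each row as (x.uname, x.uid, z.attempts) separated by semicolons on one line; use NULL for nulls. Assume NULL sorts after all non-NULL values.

Evaluate left to right. First `users x INNER JOIN assoc y` on uid: 5 row(s).
Then LEFT JOIN `logins z` on map_id: each of those 5 rows is kept; rows whose y.map_id has no match in z get NULL for z's columns.

(Frank, 9, 7); (Frank, 9, 8); (Ken, 5, NULL); (Liam, 8, 7); (Liam, 8, 8); (Zane, 1, 7)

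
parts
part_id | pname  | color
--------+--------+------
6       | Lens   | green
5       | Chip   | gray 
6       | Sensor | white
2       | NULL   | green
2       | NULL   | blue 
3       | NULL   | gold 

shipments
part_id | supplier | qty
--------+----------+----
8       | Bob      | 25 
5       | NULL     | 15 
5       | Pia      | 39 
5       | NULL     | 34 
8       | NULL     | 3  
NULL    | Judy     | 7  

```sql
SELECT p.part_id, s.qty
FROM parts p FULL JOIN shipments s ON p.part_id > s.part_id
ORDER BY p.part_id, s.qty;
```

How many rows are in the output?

13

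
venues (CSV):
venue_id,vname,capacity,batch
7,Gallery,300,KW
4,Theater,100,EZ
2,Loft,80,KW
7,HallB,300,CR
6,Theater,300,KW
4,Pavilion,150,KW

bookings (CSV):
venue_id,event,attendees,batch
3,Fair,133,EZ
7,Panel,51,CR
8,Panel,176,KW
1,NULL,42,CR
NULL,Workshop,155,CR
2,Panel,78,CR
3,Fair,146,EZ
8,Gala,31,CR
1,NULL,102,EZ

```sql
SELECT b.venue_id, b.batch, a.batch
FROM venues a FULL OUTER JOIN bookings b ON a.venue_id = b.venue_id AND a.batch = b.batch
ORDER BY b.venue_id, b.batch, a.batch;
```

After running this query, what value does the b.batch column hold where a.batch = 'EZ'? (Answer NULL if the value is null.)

FULL OUTER JOIN keeps every row from both sides; unmatched rows get NULL for the other side's columns.
Matching on a.venue_id = b.venue_id AND a.batch = b.batch. A NULL in a compared column never satisfies the condition.
- a (venue_id=7, batch=KW) has no partner → padded with NULL.
- a (venue_id=4, batch=EZ) has no partner → padded with NULL.
- a (venue_id=2, batch=KW) has no partner → padded with NULL.
- a (venue_id=7, batch=CR) pairs with 1 row(s) of b.
- a (venue_id=6, batch=KW) has no partner → padded with NULL.
- a (venue_id=4, batch=KW) has no partner → padded with NULL.
- 8 b row(s) had no a match → kept, a columns NULL.

NULL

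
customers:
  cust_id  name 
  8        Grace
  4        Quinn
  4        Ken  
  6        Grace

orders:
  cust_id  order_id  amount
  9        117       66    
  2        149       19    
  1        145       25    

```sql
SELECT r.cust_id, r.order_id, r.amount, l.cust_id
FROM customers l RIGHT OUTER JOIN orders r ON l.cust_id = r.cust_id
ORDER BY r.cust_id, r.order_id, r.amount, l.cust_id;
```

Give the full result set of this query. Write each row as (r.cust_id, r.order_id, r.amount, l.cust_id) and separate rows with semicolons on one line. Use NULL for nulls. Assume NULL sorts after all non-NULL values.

RIGHT JOIN keeps every row from `orders`; unmatched rows get NULL for `customers`'s columns.
Matching on l.cust_id = r.cust_id.
- l row (cust_id=8): no match.
- l row (cust_id=4): no match.
- l row (cust_id=4): no match.
- l row (cust_id=6): no match.
- 3 r row(s) had no l match → kept, l columns NULL.
After projecting and ordering:
r.cust_id | r.order_id | r.amount | l.cust_id
1 | 145 | 25 | NULL
2 | 149 | 19 | NULL
9 | 117 | 66 | NULL

(1, 145, 25, NULL); (2, 149, 19, NULL); (9, 117, 66, NULL)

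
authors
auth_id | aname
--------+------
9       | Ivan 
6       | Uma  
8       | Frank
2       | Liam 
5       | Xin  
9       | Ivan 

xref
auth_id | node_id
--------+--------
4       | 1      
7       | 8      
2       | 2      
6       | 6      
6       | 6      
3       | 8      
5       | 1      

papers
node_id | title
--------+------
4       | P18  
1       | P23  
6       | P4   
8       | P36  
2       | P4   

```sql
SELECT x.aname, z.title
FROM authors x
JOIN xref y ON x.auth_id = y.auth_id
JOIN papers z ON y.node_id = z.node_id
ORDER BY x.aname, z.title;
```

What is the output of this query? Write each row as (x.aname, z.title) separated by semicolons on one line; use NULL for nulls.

(Liam, P4); (Uma, P4); (Uma, P4); (Xin, P23)

Step 1 — x INNER JOIN y on auth_id → 4 row(s).
Then INNER JOIN `papers z` on node_id: keep only rows whose y.node_id appears in z.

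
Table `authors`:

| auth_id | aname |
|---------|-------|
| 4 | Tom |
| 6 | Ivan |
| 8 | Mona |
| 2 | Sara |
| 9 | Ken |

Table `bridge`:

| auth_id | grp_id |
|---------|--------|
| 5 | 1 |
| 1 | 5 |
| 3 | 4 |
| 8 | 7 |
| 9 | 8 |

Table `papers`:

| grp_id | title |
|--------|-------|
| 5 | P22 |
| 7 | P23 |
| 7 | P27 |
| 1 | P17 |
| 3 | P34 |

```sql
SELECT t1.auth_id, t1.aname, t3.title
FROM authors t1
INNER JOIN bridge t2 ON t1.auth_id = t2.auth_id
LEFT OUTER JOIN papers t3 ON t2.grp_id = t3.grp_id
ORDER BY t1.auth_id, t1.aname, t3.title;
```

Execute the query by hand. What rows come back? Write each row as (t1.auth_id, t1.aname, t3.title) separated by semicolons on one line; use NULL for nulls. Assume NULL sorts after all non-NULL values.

(8, Mona, P23); (8, Mona, P27); (9, Ken, NULL)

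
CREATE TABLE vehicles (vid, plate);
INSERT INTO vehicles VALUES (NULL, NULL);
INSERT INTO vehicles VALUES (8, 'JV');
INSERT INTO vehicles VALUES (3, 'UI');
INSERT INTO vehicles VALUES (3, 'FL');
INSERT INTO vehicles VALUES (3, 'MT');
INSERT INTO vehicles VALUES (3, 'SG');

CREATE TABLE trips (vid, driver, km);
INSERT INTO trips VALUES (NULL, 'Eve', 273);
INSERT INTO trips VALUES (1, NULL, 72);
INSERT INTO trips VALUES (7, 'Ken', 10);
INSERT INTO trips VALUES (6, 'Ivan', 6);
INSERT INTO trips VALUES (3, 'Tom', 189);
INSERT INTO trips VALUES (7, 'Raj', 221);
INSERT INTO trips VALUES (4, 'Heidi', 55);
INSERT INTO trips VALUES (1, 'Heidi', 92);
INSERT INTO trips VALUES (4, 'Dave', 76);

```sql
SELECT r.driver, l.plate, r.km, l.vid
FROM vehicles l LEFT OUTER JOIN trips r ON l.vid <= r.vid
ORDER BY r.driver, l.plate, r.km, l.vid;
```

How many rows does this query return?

26

LEFT JOIN keeps every row from `vehicles`; unmatched rows get NULL for `trips`'s columns.
Matching on l.vid <= r.vid. A NULL in a compared column never satisfies the condition.
Matched pairs: 24; unmatched l rows kept: 2.
Total: 24 matched + 2 padded = 26 rows.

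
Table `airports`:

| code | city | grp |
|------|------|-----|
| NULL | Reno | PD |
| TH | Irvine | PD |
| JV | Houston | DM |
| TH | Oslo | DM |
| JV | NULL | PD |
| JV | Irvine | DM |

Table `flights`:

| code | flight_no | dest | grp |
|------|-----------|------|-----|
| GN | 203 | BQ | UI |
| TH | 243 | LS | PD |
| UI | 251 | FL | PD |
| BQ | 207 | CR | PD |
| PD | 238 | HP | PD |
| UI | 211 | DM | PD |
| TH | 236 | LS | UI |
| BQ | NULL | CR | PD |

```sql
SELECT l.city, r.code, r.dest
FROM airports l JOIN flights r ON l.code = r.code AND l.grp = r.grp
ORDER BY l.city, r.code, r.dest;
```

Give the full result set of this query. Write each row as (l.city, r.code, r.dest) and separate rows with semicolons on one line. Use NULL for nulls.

(Irvine, TH, LS)

INNER JOIN keeps only pairs where the ON condition holds.
Matching on l.code = r.code AND l.grp = r.grp. A NULL in a compared column never satisfies the condition.
- l row (code=NULL, grp=PD): no match → dropped.
- l row (code=TH, grp=PD): matches 1 r row(s) → 1 output row(s).
- l row (code=JV, grp=DM): no match → dropped.
- l row (code=TH, grp=DM): no match → dropped.
- l row (code=JV, grp=PD): no match → dropped.
- l row (code=JV, grp=DM): no match → dropped.
After projecting and ordering:
l.city | r.code | r.dest
Irvine | TH | LS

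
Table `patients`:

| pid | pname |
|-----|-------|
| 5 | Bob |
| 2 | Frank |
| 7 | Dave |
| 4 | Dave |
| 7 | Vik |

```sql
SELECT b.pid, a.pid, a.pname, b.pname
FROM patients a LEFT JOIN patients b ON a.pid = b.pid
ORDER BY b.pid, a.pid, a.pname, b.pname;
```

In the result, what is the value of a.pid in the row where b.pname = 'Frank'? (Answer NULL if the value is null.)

LEFT JOIN keeps every row from `patients a`; unmatched rows get NULL for `patients b`'s columns.
Matching on a.pid = b.pid.
- a (pid=5) pairs with 1 row(s) of b.
- a (pid=2) pairs with 1 row(s) of b.
- a (pid=7) pairs with 2 row(s) of b.
- a (pid=4) pairs with 1 row(s) of b.
- a (pid=7) pairs with 2 row(s) of b.

2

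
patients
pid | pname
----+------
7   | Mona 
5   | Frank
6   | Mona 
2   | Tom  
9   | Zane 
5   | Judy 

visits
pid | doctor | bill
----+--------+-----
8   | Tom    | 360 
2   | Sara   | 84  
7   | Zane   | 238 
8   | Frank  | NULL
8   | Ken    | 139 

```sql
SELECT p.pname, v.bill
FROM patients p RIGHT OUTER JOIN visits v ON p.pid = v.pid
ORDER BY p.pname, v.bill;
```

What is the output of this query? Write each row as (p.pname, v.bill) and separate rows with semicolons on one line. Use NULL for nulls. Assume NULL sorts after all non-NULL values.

RIGHT JOIN keeps every row from `visits`; unmatched rows get NULL for `patients`'s columns.
Matching on p.pid = v.pid.
- p (pid=7) pairs with 1 row(s) of v.
- p (pid=5) has no partner in v.
- p (pid=6) has no partner in v.
- p (pid=2) pairs with 1 row(s) of v.
- p (pid=9) has no partner in v.
- p (pid=5) has no partner in v.
- 3 v row(s) had no p match → kept, p columns NULL.
After projecting and ordering:
p.pname | v.bill
Mona | 238
Tom | 84
NULL | 139
NULL | 360
NULL | NULL

(Mona, 238); (Tom, 84); (NULL, 139); (NULL, 360); (NULL, NULL)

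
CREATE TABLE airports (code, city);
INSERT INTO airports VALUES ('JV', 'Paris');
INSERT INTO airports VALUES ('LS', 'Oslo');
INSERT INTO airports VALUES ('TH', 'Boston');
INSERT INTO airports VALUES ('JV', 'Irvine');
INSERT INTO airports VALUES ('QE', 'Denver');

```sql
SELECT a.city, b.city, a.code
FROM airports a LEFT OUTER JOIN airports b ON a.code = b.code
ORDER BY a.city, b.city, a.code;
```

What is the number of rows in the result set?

7

LEFT JOIN keeps every row from `airports a`; unmatched rows get NULL for `airports b`'s columns.
Matching on a.code = b.code.
- a[0] code=JV → 2 match(es) in b → 2 row(s).
- a[1] code=LS → 1 match(es) in b → 1 row(s).
- a[2] code=TH → 1 match(es) in b → 1 row(s).
- a[3] code=JV → 2 match(es) in b → 2 row(s).
- a[4] code=QE → 1 match(es) in b → 1 row(s).
Total: 7 rows.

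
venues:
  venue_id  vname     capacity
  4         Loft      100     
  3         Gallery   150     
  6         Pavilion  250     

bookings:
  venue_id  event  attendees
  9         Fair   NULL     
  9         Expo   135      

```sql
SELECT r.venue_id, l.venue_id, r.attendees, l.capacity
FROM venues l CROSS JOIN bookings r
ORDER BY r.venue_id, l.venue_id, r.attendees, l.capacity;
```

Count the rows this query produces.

CROSS JOIN pairs every row of `venues` with every row of `bookings`: 3 × 2 = 6 rows.

6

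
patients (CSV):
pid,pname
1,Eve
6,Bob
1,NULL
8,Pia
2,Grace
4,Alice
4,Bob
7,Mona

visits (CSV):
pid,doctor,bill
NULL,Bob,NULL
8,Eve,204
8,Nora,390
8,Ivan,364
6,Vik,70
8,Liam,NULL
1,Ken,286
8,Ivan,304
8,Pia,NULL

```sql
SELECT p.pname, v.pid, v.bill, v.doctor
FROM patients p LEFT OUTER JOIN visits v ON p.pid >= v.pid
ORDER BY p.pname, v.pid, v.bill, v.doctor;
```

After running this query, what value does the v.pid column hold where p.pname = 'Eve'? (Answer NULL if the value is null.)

LEFT JOIN keeps every row from `patients`; unmatched rows get NULL for `visits`'s columns.
Matching on p.pid >= v.pid. A NULL in a compared column never satisfies the condition.
- p (pid=1) pairs with 1 row(s) of v.
- p (pid=6) pairs with 2 row(s) of v.
- p (pid=1) pairs with 1 row(s) of v.
- p (pid=8) pairs with 8 row(s) of v.
- p (pid=2) pairs with 1 row(s) of v.
- p (pid=4) pairs with 1 row(s) of v.
- p (pid=4) pairs with 1 row(s) of v.
- p (pid=7) pairs with 2 row(s) of v.

1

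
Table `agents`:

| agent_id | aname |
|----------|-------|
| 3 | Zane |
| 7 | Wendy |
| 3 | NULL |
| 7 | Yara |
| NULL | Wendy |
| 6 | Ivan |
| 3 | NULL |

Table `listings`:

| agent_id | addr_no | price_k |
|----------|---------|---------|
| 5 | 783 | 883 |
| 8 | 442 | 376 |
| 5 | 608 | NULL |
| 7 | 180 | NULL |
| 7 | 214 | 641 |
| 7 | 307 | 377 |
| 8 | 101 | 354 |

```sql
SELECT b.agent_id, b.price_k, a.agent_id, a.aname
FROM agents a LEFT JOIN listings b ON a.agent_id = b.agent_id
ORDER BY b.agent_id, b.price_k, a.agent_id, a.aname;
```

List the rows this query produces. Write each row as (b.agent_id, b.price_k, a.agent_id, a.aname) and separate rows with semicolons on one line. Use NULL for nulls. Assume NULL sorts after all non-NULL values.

(7, 377, 7, Wendy); (7, 377, 7, Yara); (7, 641, 7, Wendy); (7, 641, 7, Yara); (7, NULL, 7, Wendy); (7, NULL, 7, Yara); (NULL, NULL, 3, Zane); (NULL, NULL, 3, NULL); (NULL, NULL, 3, NULL); (NULL, NULL, 6, Ivan); (NULL, NULL, NULL, Wendy)

LEFT JOIN keeps every row from `agents`; unmatched rows get NULL for `listings`'s columns.
Matching on a.agent_id = b.agent_id. A NULL in a compared column never satisfies the condition.
- a[0] agent_id=3 → no match; kept with NULLs on the b side.
- a[1] agent_id=7 → 3 match(es) in b → 3 row(s).
- a[2] agent_id=3 → no match; kept with NULLs on the b side.
- a[3] agent_id=7 → 3 match(es) in b → 3 row(s).
- a[4] agent_id=NULL → no match; kept with NULLs on the b side.
- a[5] agent_id=6 → no match; kept with NULLs on the b side.
- a[6] agent_id=3 → no match; kept with NULLs on the b side.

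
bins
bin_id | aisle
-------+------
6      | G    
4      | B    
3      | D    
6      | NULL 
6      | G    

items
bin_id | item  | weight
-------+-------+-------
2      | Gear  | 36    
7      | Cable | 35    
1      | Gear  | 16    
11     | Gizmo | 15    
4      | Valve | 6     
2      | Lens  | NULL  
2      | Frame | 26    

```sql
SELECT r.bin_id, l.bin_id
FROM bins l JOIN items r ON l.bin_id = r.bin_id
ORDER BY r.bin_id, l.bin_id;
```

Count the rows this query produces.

1

INNER JOIN keeps only pairs where the ON condition holds.
Matching on l.bin_id = r.bin_id.
- l[0] bin_id=6 → no match; dropped.
- l[1] bin_id=4 → 1 match(es) in r → 1 row(s).
- l[2] bin_id=3 → no match; dropped.
- l[3] bin_id=6 → no match; dropped.
- l[4] bin_id=6 → no match; dropped.
Total: 1 rows.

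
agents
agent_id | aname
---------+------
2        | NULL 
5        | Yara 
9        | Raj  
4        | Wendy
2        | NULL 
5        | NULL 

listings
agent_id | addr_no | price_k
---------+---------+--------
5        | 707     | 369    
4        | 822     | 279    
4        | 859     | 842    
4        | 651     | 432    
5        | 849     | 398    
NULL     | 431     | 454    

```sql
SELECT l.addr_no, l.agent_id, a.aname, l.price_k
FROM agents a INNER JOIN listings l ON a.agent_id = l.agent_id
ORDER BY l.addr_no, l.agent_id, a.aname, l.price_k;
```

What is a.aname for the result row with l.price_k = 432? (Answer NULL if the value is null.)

INNER JOIN keeps only pairs where the ON condition holds.
Matching on a.agent_id = l.agent_id. A NULL in a compared column never satisfies the condition.
- a (agent_id=2) has no partner → excluded.
- a (agent_id=5) pairs with 2 row(s) of l.
- a (agent_id=9) has no partner → excluded.
- a (agent_id=4) pairs with 3 row(s) of l.
- a (agent_id=2) has no partner → excluded.
- a (agent_id=5) pairs with 2 row(s) of l.

Wendy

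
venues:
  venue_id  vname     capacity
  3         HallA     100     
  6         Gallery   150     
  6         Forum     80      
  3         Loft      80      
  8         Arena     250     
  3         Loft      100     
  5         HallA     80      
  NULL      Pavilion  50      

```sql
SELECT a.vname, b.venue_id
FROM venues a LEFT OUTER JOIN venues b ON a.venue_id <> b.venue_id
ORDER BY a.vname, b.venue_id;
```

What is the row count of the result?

35

LEFT JOIN keeps every row from `venues a`; unmatched rows get NULL for `venues b`'s columns.
Matching on a.venue_id <> b.venue_id. A NULL in a compared column never satisfies the condition.
- venue_id=3: 4 matching b row(s), so 4 row(s) emitted.
- venue_id=6: 5 matching b row(s), so 5 row(s) emitted.
- venue_id=6: 5 matching b row(s), so 5 row(s) emitted.
- venue_id=3: 4 matching b row(s), so 4 row(s) emitted.
- venue_id=8: 6 matching b row(s), so 6 row(s) emitted.
- venue_id=3: 4 matching b row(s), so 4 row(s) emitted.
- venue_id=5: 6 matching b row(s), so 6 row(s) emitted.
- venue_id=NULL: no b row matches, row kept with b columns NULL.
Total: 34 matched + 1 padded = 35 rows.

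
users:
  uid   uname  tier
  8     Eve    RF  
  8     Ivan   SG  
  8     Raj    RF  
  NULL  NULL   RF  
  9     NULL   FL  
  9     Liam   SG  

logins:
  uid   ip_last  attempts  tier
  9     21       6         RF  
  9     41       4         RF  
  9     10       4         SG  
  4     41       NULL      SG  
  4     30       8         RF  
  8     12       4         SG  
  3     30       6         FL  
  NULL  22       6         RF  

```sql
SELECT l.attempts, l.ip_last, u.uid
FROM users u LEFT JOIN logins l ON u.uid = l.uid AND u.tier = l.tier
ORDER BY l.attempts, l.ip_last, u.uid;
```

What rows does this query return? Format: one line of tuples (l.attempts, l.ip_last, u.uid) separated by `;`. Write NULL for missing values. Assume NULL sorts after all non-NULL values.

LEFT JOIN keeps every row from `users`; unmatched rows get NULL for `logins`'s columns.
Matching on u.uid = l.uid AND u.tier = l.tier. A NULL in a compared column never satisfies the condition.
Matched pairs: 2; unmatched u rows kept: 4.

(4, 10, 9); (4, 12, 8); (NULL, NULL, 8); (NULL, NULL, 8); (NULL, NULL, 9); (NULL, NULL, NULL)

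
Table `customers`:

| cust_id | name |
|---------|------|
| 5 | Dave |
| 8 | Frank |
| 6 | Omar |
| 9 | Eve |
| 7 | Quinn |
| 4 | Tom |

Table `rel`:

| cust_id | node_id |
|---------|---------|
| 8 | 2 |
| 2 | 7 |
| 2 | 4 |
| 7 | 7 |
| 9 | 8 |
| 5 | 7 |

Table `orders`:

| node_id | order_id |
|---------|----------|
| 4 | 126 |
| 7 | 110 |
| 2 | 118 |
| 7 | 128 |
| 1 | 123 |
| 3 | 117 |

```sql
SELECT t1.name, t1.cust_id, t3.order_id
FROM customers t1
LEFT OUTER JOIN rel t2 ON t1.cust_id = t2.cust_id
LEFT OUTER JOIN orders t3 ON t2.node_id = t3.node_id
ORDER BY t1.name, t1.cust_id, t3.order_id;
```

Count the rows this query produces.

8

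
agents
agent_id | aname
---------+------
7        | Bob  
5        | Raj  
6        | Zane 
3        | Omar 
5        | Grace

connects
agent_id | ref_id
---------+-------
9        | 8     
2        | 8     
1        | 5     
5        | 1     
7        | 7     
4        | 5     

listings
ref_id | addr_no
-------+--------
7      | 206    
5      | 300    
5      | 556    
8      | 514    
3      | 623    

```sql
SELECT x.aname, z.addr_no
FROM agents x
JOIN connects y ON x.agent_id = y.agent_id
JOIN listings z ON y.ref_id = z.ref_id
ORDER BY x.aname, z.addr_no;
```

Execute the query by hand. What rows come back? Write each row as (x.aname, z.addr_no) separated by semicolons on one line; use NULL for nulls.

(Bob, 206)

Step 1 — x INNER JOIN y on agent_id → 3 row(s).
Then INNER JOIN `listings z` on ref_id: keep only rows whose y.ref_id appears in z.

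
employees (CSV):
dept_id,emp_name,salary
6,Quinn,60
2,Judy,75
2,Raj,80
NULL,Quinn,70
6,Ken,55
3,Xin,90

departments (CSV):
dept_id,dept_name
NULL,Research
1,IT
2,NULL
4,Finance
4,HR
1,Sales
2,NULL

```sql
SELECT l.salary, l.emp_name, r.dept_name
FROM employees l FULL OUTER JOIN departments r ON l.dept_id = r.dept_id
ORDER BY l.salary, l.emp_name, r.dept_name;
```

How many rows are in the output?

FULL OUTER JOIN keeps every row from both sides; unmatched rows get NULL for the other side's columns.
Matching on l.dept_id = r.dept_id. A NULL in a compared column never satisfies the condition.
Matched pairs: 4; unmatched l rows kept: 4; unmatched r rows kept: 5.
Total: 4 matched + 9 padded = 13 rows.

13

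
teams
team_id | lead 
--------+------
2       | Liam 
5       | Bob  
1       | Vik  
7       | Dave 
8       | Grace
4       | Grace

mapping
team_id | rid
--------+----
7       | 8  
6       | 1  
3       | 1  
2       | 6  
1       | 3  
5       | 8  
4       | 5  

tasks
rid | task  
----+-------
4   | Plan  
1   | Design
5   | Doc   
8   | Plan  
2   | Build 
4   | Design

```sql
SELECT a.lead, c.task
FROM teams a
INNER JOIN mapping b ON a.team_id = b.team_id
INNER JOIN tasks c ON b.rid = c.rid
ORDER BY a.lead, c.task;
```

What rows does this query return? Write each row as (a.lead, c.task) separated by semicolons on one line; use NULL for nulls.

(Bob, Plan); (Dave, Plan); (Grace, Doc)

Joins associate left-to-right: teams INNER JOIN mapping on team_id gives 5 intermediate row(s).
Then INNER JOIN `tasks c` on rid: keep only rows whose b.rid appears in c.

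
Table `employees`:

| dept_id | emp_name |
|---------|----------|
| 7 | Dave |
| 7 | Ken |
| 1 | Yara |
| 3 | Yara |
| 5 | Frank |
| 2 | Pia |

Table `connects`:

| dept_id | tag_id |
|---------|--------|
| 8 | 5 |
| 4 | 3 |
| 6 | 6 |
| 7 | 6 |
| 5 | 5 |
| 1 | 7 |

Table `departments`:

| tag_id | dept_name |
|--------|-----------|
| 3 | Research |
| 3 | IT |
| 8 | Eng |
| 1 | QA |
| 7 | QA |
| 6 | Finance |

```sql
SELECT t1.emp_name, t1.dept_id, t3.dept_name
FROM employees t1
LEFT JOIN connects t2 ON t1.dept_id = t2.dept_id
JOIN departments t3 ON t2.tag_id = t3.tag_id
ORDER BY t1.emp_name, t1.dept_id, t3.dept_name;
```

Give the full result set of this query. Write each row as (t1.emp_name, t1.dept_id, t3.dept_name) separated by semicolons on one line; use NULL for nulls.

(Dave, 7, Finance); (Ken, 7, Finance); (Yara, 1, QA)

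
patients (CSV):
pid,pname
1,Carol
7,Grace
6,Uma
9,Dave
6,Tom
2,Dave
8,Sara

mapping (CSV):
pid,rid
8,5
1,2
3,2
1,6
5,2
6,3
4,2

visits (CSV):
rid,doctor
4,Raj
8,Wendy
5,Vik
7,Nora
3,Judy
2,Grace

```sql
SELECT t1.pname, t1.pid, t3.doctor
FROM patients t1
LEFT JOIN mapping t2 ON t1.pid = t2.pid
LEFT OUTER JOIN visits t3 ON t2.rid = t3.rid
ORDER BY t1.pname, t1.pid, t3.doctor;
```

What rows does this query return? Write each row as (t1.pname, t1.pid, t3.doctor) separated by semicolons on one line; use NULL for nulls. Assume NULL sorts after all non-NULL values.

Step 1 — t1 LEFT JOIN t2 on pid → 8 row(s).
Then LEFT JOIN `visits t3` on rid: each of those 8 rows is kept; rows whose t2.rid has no match in t3 get NULL for t3's columns.

(Carol, 1, Grace); (Carol, 1, NULL); (Dave, 2, NULL); (Dave, 9, NULL); (Grace, 7, NULL); (Sara, 8, Vik); (Tom, 6, Judy); (Uma, 6, Judy)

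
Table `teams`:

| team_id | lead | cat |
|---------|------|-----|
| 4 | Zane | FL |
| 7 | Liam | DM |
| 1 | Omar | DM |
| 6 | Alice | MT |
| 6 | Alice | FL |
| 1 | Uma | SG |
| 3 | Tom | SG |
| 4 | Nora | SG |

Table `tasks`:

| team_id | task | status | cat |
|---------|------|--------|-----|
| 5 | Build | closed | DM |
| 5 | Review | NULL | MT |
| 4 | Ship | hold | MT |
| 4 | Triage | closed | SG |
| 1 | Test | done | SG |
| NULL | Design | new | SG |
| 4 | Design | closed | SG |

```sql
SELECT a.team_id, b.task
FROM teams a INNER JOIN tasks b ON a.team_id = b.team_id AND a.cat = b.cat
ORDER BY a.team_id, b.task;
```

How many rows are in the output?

INNER JOIN keeps only pairs where the ON condition holds.
Matching on a.team_id = b.team_id AND a.cat = b.cat. A NULL in a compared column never satisfies the condition.
- a[0] team_id=4, cat=FL → no match; dropped.
- a[1] team_id=7, cat=DM → no match; dropped.
- a[2] team_id=1, cat=DM → no match; dropped.
- a[3] team_id=6, cat=MT → no match; dropped.
- a[4] team_id=6, cat=FL → no match; dropped.
- a[5] team_id=1, cat=SG → 1 match(es) in b → 1 row(s).
- a[6] team_id=3, cat=SG → no match; dropped.
- a[7] team_id=4, cat=SG → 2 match(es) in b → 2 row(s).
Total: 3 rows.

3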